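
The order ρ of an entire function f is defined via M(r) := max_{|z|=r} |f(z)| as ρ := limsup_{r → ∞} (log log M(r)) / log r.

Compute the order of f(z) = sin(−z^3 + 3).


Write sin(w) = (e^{iw} ± e^{−iw})/(2 or 2i), so |sin(w)| ≤ e^{|w|}. With w = −z^3 + 3, |w| ≤ 1r^3 + 3 on |z|=r, giving M(r) ≤ e^{1r^3 + 3} and ρ ≤ 3. For the lower bound, choose z on |z|=r with -1z^3 purely imaginary of modulus 1r^3; then |sin(−z^3 + 3)| grows like e^{1r^3}/2, so ρ ≥ 3. Hence ρ = 3.
Therefore ρ = 3.

Order ρ = 3.


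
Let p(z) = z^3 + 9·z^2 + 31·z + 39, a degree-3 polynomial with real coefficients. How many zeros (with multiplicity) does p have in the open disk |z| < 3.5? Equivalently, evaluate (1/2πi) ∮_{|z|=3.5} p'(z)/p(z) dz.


The zeros of p are: -3, (-3 + 2i), (-3 - 2i).
Their magnitudes are: 3, 3.606, 3.606.
Zeros with |z| < R = 3.5: -3.
Count = 1.
By the argument principle, (1/2πi) ∮_{|z|=R} p'(z)/p(z) dz equals exactly this count.

Number of zeros inside |z| < 3.5: 1.


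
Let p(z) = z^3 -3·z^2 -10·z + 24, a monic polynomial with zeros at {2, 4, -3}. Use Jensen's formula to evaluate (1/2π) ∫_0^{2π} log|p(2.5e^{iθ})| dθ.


Zeros: -3, 2, 4; r = 2.5.
Inside |z| < r: 2. Outside (|z| ≥ r): -3, 4.
p(0) = 24, so log|p(0)| = log(24) = 3.1781.
Apply Jensen: I(r) = log|p(0)| + Σ_k log(r/|z_k|), summed over zeros inside |z| < r.
  log(r/|z_k|) for z_k = 2: log(2.5/2) = 0.2231
  Outside zeros (-3, 4) contribute nothing to the Jensen sum.
Sum over inside zeros: 0.2231.
I(r) = log|p(0)| + (inside sum) = 3.1781 + 0.2231 = 3.4012.
Note: since some zeros are outside |z| ≤ r, the simplified n·log(r) form does NOT apply — only the inside zeros contribute.

I(r) ≈ 3.4012.


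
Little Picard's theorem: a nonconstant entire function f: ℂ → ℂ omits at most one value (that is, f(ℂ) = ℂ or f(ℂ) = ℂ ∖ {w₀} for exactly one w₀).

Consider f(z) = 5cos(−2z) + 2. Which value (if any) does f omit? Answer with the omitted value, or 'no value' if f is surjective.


Little Picard bounds the complement of f(ℂ) to at most one point.
cos is entire and surjective onto ℂ: for every w ∈ ℂ, cos(ζ) = w has a solution ζ ∈ ℂ (e.g., via the complex inverse arccos). With ζ = −2z this gives z = ζ/(-2). Then 5·cos(−2z) takes every value in 5·ℂ = ℂ, and adding 2 is a bijection of ℂ. So f is surjective and omits no value. (Note: only on the real line is cos bounded by [−1, 1].)

Omitted value: no value.


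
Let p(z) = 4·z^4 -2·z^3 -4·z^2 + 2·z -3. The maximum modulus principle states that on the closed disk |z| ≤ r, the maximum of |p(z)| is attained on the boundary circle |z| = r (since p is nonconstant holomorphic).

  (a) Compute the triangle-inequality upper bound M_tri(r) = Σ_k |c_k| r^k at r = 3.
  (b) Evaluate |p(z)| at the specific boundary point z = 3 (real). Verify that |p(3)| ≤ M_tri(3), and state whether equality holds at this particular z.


Coefficients: c_0 = -3, c_1 = 2, c_2 = -4, c_3 = -2, c_4 = 4. Radius r = 3.
Part (a). Triangle bound: M_tri(r) = Σ_k |c_k| r^k
  = |-3|·3^0 + |2|·3^1 + |-4|·3^2 + |-2|·3^3 + |4|·3^4
  = 3 + 6 + 36 + 54 + 324 = 423.
This bounds M(r) := max_{|z|=r} |p(z)| from above; equality holds iff all terms c_k z^k can be made to align in phase at a single z on |z|=r.
Part (b). At z = 3 (real, on the circle |z| = r):
  p(3) = (-3)·3^0 + (2)·3^1 + (-4)·3^2 + (-2)·3^3 + (4)·3^4 = 237.
  |p(3)| = 237.
Check: |p(3)| = 237 ≤ 423 = M_tri(3). ✓ Equality does not hold at z = 3 (the coefficients have mixed signs, so the terms do not all align in phase there).

M_tri(3) = 423; |p(3)| = 237; equality at z=3: no.


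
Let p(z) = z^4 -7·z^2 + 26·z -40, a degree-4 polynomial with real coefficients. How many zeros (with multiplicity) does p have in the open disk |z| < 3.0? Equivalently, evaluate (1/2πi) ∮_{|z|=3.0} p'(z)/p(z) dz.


The zeros of p are: -4, 2, (1 + 2i), (1 - 2i).
Their magnitudes are: 4, 2, 2.236, 2.236.
Zeros with |z| < R = 3.0: 2, (1 + 2i), (1 - 2i).
Count = 3.
By the argument principle, (1/2πi) ∮_{|z|=R} p'(z)/p(z) dz equals exactly this count.

Number of zeros inside |z| < 3.0: 3.


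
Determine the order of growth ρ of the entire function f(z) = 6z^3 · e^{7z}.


M(r) = max_{|z|=r} |6|·|z|^3·|e^{7z}| = 6·r^3 · e^{7r^1} (the factors attain their maxima compatibly on |z|=r). Then log M(r) = log 6 + 3·log r + 7r^1, dominated by the last term, so log log M(r) ~ 1·log r. The polynomial factor 6z^3 contributes only a log r term and does not affect the order. ρ = 1.
Therefore ρ = 1.

Order ρ = 1.


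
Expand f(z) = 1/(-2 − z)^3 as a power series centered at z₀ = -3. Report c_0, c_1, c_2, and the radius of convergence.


Let w = z − z₀, so z = z₀ + w.
Then -2 − z = -2 − (z₀ + w) = (-2 − z₀) − w = 1 − w.
f(z) = 1/(1 − w)^3 = (1/(1)^3) · (1 − w/(1))^{−3}.
By the binomial series (1−u)^{−3} = Σ_{n≥0} C(n+2, 2) u^n for |u|<1, with u = w/(1):
  c_n = C(n+2, 2) / (1)^(n+3).
  c_0 = 1/(1)^3 = 1.
  c_1 = 3/(1)^4 = 3.
  c_2 = 6/(1)^5 = 6.
The series is valid for |w/d| < 1, i.e. |z − z₀| < |d|.
Radius of convergence: R = |-2 − z₀| = |1| = 1 (distance from z₀ to the singularity z = -2).

c_0 = 1, c_1 = 3, c_2 = 6; R = 1.


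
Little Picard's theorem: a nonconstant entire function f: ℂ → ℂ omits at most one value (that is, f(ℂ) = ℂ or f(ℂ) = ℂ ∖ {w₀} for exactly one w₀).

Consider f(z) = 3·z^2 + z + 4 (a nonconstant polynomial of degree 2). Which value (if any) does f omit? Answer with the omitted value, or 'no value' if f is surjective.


Little Picard bounds the complement of f(ℂ) to at most one point.
For every w ∈ ℂ, the equation p(z) − w = 0 is a nonconstant polynomial in z and hence has at least one root by the fundamental theorem of algebra. So p is surjective onto ℂ, omitting no value.

Omitted value: no value.


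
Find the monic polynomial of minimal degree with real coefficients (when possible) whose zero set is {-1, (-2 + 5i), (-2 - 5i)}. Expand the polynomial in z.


The polynomial is p(z) = ∏_{α ∈ S} (z − α), where S = {-1, (-2 + 5i), (-2 - 5i)}.
Expanding the product yields: p(z) = z^3 + 5·z^2 + 33·z + 29.
Note conjugate pairs combine to real quadratics: (z − (-2+5i))(z − (-2−5i)) = z² + 4z + 29.
The resulting polynomial has degree 3 and real coefficients as required.

p(z) = z^3 + 5·z^2 + 33·z + 29.


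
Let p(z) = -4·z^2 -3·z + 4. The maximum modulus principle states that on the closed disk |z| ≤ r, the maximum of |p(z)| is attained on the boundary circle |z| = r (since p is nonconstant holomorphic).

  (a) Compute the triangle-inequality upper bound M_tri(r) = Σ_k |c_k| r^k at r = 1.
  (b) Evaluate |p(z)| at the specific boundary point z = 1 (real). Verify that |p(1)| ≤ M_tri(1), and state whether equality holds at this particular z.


Coefficients: c_0 = 4, c_1 = -3, c_2 = -4. Radius r = 1.
Part (a). Triangle bound: M_tri(r) = Σ_k |c_k| r^k
  = |4|·1^0 + |-3|·1^1 + |-4|·1^2
  = 4 + 3 + 4 = 11.
This bounds M(r) := max_{|z|=r} |p(z)| from above; equality holds iff all terms c_k z^k can be made to align in phase at a single z on |z|=r.
Part (b). At z = 1 (real, on the circle |z| = r):
  p(1) = (4)·1^0 + (-3)·1^1 + (-4)·1^2 = -3.
  |p(1)| = 3.
Check: |p(1)| = 3 ≤ 11 = M_tri(1). ✓ Equality does not hold at z = 1 (the coefficients have mixed signs, so the terms do not all align in phase there).

M_tri(1) = 11; |p(1)| = 3; equality at z=1: no.


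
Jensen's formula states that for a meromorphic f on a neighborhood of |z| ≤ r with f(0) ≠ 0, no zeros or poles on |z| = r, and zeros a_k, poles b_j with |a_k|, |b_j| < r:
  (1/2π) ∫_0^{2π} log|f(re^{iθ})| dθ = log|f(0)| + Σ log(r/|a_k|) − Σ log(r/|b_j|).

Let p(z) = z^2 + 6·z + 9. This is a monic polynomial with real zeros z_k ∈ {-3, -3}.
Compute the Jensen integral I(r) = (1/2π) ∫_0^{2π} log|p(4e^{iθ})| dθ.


Zeros: -3, -3; r = 4.
Inside |z| < r: -3, -3. Outside (|z| ≥ r): ∅.
p(0) = 9, so log|p(0)| = log(9) = 2.1972.
Apply Jensen: I(r) = log|p(0)| + Σ_k log(r/|z_k|), summed over zeros inside |z| < r.
  log(r/|z_k|) for z_k = -3: log(4/3) = 0.2877
  log(r/|z_k|) for z_k = -3: log(4/3) = 0.2877
Sum over inside zeros: 0.5754.
I(r) = log|p(0)| + (inside sum) = 2.1972 + 0.5754 = 2.7726.
Closed form (all zeros inside, monic): I(r) = n·log(r) = 2·log(4) = 2.7726. ✓

I(r) ≈ 2.7726.


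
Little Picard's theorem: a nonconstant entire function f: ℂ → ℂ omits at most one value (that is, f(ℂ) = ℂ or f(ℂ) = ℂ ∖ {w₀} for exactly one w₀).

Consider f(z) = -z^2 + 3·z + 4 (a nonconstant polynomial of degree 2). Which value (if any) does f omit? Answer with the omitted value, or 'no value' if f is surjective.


Little Picard bounds the complement of f(ℂ) to at most one point.
For every w ∈ ℂ, the equation p(z) − w = 0 is a nonconstant polynomial in z and hence has at least one root by the fundamental theorem of algebra. So p is surjective onto ℂ, omitting no value.

Omitted value: no value.


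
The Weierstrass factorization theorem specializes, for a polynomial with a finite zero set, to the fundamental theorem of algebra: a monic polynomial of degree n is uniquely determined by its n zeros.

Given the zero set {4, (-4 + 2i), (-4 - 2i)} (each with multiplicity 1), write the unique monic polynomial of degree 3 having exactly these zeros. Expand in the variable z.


The polynomial is p(z) = ∏_{α ∈ S} (z − α), where S = {4, (-4 + 2i), (-4 - 2i)}.
Expanding the product yields: p(z) = z^3 + 4·z^2 -12·z -80.
Note conjugate pairs combine to real quadratics: (z − (-4+2i))(z − (-4−2i)) = z² + 8z + 20.
The resulting polynomial has degree 3 and real coefficients as required.

p(z) = z^3 + 4·z^2 -12·z -80.


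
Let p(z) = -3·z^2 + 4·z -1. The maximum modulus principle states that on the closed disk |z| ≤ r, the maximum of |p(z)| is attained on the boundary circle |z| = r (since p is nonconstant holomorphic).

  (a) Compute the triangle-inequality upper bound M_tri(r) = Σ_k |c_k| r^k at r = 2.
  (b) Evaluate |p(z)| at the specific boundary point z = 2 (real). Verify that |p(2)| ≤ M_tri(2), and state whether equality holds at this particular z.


Coefficients: c_0 = -1, c_1 = 4, c_2 = -3. Radius r = 2.
Part (a). Triangle bound: M_tri(r) = Σ_k |c_k| r^k
  = |-1|·2^0 + |4|·2^1 + |-3|·2^2
  = 1 + 8 + 12 = 21.
This bounds M(r) := max_{|z|=r} |p(z)| from above; equality holds iff all terms c_k z^k can be made to align in phase at a single z on |z|=r.
Part (b). At z = 2 (real, on the circle |z| = r):
  p(2) = (-1)·2^0 + (4)·2^1 + (-3)·2^2 = -5.
  |p(2)| = 5.
Check: |p(2)| = 5 ≤ 21 = M_tri(2). ✓ Equality does not hold at z = 2 (the coefficients have mixed signs, so the terms do not all align in phase there).

M_tri(2) = 21; |p(2)| = 5; equality at z=2: no.


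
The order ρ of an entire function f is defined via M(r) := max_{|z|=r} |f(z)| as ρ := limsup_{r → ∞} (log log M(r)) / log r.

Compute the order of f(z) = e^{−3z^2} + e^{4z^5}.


Each summand is entire of order 2 and 5 respectively (as in the single-exponential case). The order of a sum is at most the max of the orders, so ρ ≤ 5. For the lower bound: on |z|=r choose arg z so that 4z^5 is real positive; then |e^{4z^5}| = e^{4r^5} while |e^{-3z^2}| ≤ e^{3r^2} = o(e^{4r^5}). So |f| ≥ e^{4r^5}(1 − o(1)) and ρ ≥ 5. Hence ρ = max(2, 5) = 5.
Therefore ρ = 5.

Order ρ = 5.


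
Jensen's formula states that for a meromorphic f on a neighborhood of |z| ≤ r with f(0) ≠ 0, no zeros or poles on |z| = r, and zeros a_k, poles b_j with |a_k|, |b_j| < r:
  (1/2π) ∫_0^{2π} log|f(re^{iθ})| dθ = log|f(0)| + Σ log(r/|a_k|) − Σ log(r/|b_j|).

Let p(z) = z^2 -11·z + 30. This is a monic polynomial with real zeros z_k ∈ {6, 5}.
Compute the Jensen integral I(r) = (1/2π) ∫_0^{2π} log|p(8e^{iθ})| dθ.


Zeros: 5, 6; r = 8.
Inside |z| < r: 5, 6. Outside (|z| ≥ r): ∅.
p(0) = 30, so log|p(0)| = log(30) = 3.4012.
Apply Jensen: I(r) = log|p(0)| + Σ_k log(r/|z_k|), summed over zeros inside |z| < r.
  log(r/|z_k|) for z_k = 6: log(8/6) = 0.2877
  log(r/|z_k|) for z_k = 5: log(8/5) = 0.4700
Sum over inside zeros: 0.7577.
I(r) = log|p(0)| + (inside sum) = 3.4012 + 0.7577 = 4.1589.
Closed form (all zeros inside, monic): I(r) = n·log(r) = 2·log(8) = 4.1589. ✓

I(r) ≈ 4.1589.


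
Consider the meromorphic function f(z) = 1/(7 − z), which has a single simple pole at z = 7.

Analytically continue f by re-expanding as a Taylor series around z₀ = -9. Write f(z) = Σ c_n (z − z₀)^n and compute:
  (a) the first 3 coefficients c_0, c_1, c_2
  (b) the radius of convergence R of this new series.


Let w = z − z₀, so z = z₀ + w.
Then 7 − z = 7 − (z₀ + w) = (7 − z₀) − w = 16 − w.
f(z) = 1/(16 − w) = (1/(16)) · 1/(1 − w/(16)) = Σ_{n≥0} w^n / (16)^(n+1).
So c_n = 1/(16)^(n+1):
  c_0 = 1/(16)^1 = 1/16.
  c_1 = 1/(16)^2 = 1/256.
  c_2 = 1/(16)^3 = 1/4096.
The series is valid for |w/d| < 1, i.e. |z − z₀| < |d|.
Radius of convergence: R = |7 − z₀| = |16| = 16 (distance from z₀ to the singularity z = 7).

c_0 = 1/16, c_1 = 1/256, c_2 = 1/4096; R = 16.


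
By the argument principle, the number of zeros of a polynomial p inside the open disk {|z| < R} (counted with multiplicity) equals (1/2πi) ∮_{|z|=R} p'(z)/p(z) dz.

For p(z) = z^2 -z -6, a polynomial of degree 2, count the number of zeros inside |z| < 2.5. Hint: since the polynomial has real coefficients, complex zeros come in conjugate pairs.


The zeros of p are: -2, 3.
Their magnitudes are: 2, 3.
Zeros with |z| < R = 2.5: -2.
Count = 1.
By the argument principle, (1/2πi) ∮_{|z|=R} p'(z)/p(z) dz equals exactly this count.

Number of zeros inside |z| < 2.5: 1.


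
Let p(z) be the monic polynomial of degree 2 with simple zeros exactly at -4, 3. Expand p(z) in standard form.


The polynomial is p(z) = ∏_{α ∈ S} (z − α), where S = {-4, 3}.
Expanding the product yields: p(z) = z^2 + z -12.
The resulting polynomial has degree 2 and real coefficients as required.

p(z) = z^2 + z -12.


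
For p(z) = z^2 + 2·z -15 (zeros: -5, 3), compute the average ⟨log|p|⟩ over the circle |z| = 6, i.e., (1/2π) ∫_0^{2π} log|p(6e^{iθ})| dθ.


Zeros: -5, 3; r = 6.
Inside |z| < r: -5, 3. Outside (|z| ≥ r): ∅.
p(0) = -15, so log|p(0)| = log(15) = 2.7081.
Apply Jensen: I(r) = log|p(0)| + Σ_k log(r/|z_k|), summed over zeros inside |z| < r.
  log(r/|z_k|) for z_k = -5: log(6/5) = 0.1823
  log(r/|z_k|) for z_k = 3: log(6/3) = 0.6931
Sum over inside zeros: 0.8755.
I(r) = log|p(0)| + (inside sum) = 2.7081 + 0.8755 = 3.5835.
Closed form (all zeros inside, monic): I(r) = n·log(r) = 2·log(6) = 3.5835. ✓

I(r) ≈ 3.5835.


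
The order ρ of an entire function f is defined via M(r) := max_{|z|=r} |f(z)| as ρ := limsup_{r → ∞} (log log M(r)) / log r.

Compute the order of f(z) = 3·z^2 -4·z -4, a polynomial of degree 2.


|f(z)| ≤ Σ|c_k|·r^k = O(r^2) as r → ∞. Polynomial growth is O(e^{r^ε}) for every ε > 0 (since r^2/e^{r^ε} → 0), so ρ ≤ ε for all ε > 0, i.e. ρ = 0. Every nonconstant polynomial has order 0.
Therefore ρ = 0.

Order ρ = 0.


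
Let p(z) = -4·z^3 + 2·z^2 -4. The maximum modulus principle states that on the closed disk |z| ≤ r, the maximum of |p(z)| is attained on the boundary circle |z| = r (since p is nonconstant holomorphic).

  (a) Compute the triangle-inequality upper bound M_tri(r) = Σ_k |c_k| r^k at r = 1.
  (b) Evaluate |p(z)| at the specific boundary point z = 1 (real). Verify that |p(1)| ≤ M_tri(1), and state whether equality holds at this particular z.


Coefficients: c_0 = -4, c_1 = 0, c_2 = 2, c_3 = -4. Radius r = 1.
Part (a). Triangle bound: M_tri(r) = Σ_k |c_k| r^k
  = |-4|·1^0 + |0|·1^1 + |2|·1^2 + |-4|·1^3
  = 4 + 0 + 2 + 4 = 10.
This bounds M(r) := max_{|z|=r} |p(z)| from above; equality holds iff all terms c_k z^k can be made to align in phase at a single z on |z|=r.
Part (b). At z = 1 (real, on the circle |z| = r):
  p(1) = (-4)·1^0 + (0)·1^1 + (2)·1^2 + (-4)·1^3 = -6.
  |p(1)| = 6.
Check: |p(1)| = 6 ≤ 10 = M_tri(1). ✓ Equality does not hold at z = 1 (the coefficients have mixed signs, so the terms do not all align in phase there).

M_tri(1) = 10; |p(1)| = 6; equality at z=1: no.


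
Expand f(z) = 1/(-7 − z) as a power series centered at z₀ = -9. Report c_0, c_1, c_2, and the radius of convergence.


Let w = z − z₀, so z = z₀ + w.
Then -7 − z = -7 − (z₀ + w) = (-7 − z₀) − w = 2 − w.
f(z) = 1/(2 − w) = (1/(2)) · 1/(1 − w/(2)) = Σ_{n≥0} w^n / (2)^(n+1).
So c_n = 1/(2)^(n+1):
  c_0 = 1/(2)^1 = 1/2.
  c_1 = 1/(2)^2 = 1/4.
  c_2 = 1/(2)^3 = 1/8.
The series is valid for |w/d| < 1, i.e. |z − z₀| < |d|.
Radius of convergence: R = |-7 − z₀| = |2| = 2 (distance from z₀ to the singularity z = -7).

c_0 = 1/2, c_1 = 1/4, c_2 = 1/8; R = 2.


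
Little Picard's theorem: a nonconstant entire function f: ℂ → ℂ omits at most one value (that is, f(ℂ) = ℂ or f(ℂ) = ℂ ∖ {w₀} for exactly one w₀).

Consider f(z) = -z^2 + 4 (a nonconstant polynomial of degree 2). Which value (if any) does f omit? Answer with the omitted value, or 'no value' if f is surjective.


Little Picard bounds the complement of f(ℂ) to at most one point.
For every w ∈ ℂ, the equation p(z) − w = 0 is a nonconstant polynomial in z and hence has at least one root by the fundamental theorem of algebra. So p is surjective onto ℂ, omitting no value.

Omitted value: no value.


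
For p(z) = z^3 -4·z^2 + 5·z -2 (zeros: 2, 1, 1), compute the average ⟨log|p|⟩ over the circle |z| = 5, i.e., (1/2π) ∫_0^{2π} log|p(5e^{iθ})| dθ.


Zeros: 1, 1, 2; r = 5.
Inside |z| < r: 1, 1, 2. Outside (|z| ≥ r): ∅.
p(0) = -2, so log|p(0)| = log(2) = 0.6931.
Apply Jensen: I(r) = log|p(0)| + Σ_k log(r/|z_k|), summed over zeros inside |z| < r.
  log(r/|z_k|) for z_k = 2: log(5/2) = 0.9163
  log(r/|z_k|) for z_k = 1: log(5/1) = 1.6094
  log(r/|z_k|) for z_k = 1: log(5/1) = 1.6094
Sum over inside zeros: 4.1352.
I(r) = log|p(0)| + (inside sum) = 0.6931 + 4.1352 = 4.8283.
Closed form (all zeros inside, monic): I(r) = n·log(r) = 3·log(5) = 4.8283. ✓

I(r) ≈ 4.8283.


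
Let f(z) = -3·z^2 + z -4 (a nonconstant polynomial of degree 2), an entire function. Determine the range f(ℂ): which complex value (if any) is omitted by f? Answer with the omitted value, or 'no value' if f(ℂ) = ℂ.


Little Picard bounds the complement of f(ℂ) to at most one point.
For every w ∈ ℂ, the equation p(z) − w = 0 is a nonconstant polynomial in z and hence has at least one root by the fundamental theorem of algebra. So p is surjective onto ℂ, omitting no value.

Omitted value: no value.


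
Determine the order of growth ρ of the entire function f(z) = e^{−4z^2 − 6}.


|e^{−4z^2 − 6}| = e^{Re(-4·z^2) + -6} ≤ e^{4|z|^2 + -6} = e^{4r^2 + -6} on |z| = r, so ρ ≤ 2. Choosing z on |z|=r so that -4·z^2 is real positive (always possible by picking arg z appropriately) gives |f(z)| = e^{4r^2 + -6}, matching the bound. The additive constant -6 does not affect log log M(r) ~ 2·log r. Hence ρ = 2.
Therefore ρ = 2.

Order ρ = 2.


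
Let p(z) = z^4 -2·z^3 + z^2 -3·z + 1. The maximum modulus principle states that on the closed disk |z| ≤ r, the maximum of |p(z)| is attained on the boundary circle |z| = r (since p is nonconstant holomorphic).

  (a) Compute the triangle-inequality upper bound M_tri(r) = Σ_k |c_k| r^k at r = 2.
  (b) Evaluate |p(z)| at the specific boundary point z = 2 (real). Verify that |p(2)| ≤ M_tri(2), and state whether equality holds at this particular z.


Coefficients: c_0 = 1, c_1 = -3, c_2 = 1, c_3 = -2, c_4 = 1. Radius r = 2.
Part (a). Triangle bound: M_tri(r) = Σ_k |c_k| r^k
  = |1|·2^0 + |-3|·2^1 + |1|·2^2 + |-2|·2^3 + |1|·2^4
  = 1 + 6 + 4 + 16 + 16 = 43.
This bounds M(r) := max_{|z|=r} |p(z)| from above; equality holds iff all terms c_k z^k can be made to align in phase at a single z on |z|=r.
Part (b). At z = 2 (real, on the circle |z| = r):
  p(2) = (1)·2^0 + (-3)·2^1 + (1)·2^2 + (-2)·2^3 + (1)·2^4 = -1.
  |p(2)| = 1.
Check: |p(2)| = 1 ≤ 43 = M_tri(2). ✓ Equality does not hold at z = 2 (the coefficients have mixed signs, so the terms do not all align in phase there).

M_tri(2) = 43; |p(2)| = 1; equality at z=2: no.


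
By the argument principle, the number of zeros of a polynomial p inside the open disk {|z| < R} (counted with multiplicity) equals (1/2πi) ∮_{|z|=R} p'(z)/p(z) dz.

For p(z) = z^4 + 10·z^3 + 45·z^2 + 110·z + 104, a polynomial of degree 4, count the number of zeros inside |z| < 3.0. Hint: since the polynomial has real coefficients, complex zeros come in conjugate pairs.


The zeros of p are: -4, -2, (-2 + 3i), (-2 - 3i).
Their magnitudes are: 4, 2, 3.606, 3.606.
Zeros with |z| < R = 3.0: -2.
Count = 1.
By the argument principle, (1/2πi) ∮_{|z|=R} p'(z)/p(z) dz equals exactly this count.

Number of zeros inside |z| < 3.0: 1.


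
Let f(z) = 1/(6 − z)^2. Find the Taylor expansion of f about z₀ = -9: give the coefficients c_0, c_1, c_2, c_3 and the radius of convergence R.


Let w = z − z₀, so z = z₀ + w.
Then 6 − z = 6 − (z₀ + w) = (6 − z₀) − w = 15 − w.
f(z) = 1/(15 − w)^2 = (1/(15)^2) · (1 − w/(15))^{−2}.
By the binomial series (1−u)^{−2} = Σ_{n≥0} C(n+1, 1) u^n for |u|<1, with u = w/(15):
  c_n = C(n+1, 1) / (15)^(n+2).
  c_0 = 1/(15)^2 = 1/225.
  c_1 = 2/(15)^3 = 2/3375.
  c_2 = 3/(15)^4 = 1/16875.
  c_3 = 4/(15)^5 = 4/759375.
The series is valid for |w/d| < 1, i.e. |z − z₀| < |d|.
Radius of convergence: R = |6 − z₀| = |15| = 15 (distance from z₀ to the singularity z = 6).

c_0 = 1/225, c_1 = 2/3375, c_2 = 1/16875, c_3 = 4/759375; R = 15.


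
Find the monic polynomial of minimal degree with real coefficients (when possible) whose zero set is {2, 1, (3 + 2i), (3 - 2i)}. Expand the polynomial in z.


The polynomial is p(z) = ∏_{α ∈ S} (z − α), where S = {2, 1, (3 + 2i), (3 - 2i)}.
Expanding the product yields: p(z) = z^4 -9·z^3 + 33·z^2 -51·z + 26.
Note conjugate pairs combine to real quadratics: (z − (3+2i))(z − (3−2i)) = z² − 6z + 13.
The resulting polynomial has degree 4 and real coefficients as required.

p(z) = z^4 -9·z^3 + 33·z^2 -51·z + 26.


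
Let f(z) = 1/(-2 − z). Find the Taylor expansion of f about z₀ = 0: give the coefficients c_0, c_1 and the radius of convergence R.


Let w = z − z₀, so z = z₀ + w.
Then -2 − z = -2 − (z₀ + w) = (-2 − z₀) − w = -2 − w.
f(z) = 1/(-2 − w) = (1/(-2)) · 1/(1 − w/(-2)) = Σ_{n≥0} w^n / (-2)^(n+1).
So c_n = 1/(-2)^(n+1):
  c_0 = 1/(-2)^1 = -1/2.
  c_1 = 1/(-2)^2 = 1/4.
The series is valid for |w/d| < 1, i.e. |z − z₀| < |d|.
Radius of convergence: R = |-2 − z₀| = |-2| = 2 (distance from z₀ to the singularity z = -2).

c_0 = -1/2, c_1 = 1/4; R = 2.


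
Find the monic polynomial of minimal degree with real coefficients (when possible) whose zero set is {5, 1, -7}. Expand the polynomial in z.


The polynomial is p(z) = ∏_{α ∈ S} (z − α), where S = {5, 1, -7}.
Expanding the product yields: p(z) = z^3 + z^2 -37·z + 35.
The resulting polynomial has degree 3 and real coefficients as required.

p(z) = z^3 + z^2 -37·z + 35.


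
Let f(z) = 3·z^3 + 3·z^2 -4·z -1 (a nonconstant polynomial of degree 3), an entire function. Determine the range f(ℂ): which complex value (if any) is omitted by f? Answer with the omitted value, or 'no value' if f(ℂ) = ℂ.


Little Picard bounds the complement of f(ℂ) to at most one point.
For every w ∈ ℂ, the equation p(z) − w = 0 is a nonconstant polynomial in z and hence has at least one root by the fundamental theorem of algebra. So p is surjective onto ℂ, omitting no value.

Omitted value: no value.


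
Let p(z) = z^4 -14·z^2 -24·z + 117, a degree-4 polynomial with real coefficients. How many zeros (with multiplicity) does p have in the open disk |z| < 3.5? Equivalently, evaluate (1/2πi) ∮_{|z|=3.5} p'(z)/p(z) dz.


The zeros of p are: (-3 + 2i), (-3 - 2i), 3, 3.
Their magnitudes are: 3.606, 3.606, 3, 3.
Zeros with |z| < R = 3.5: 3, 3.
Count = 2.
By the argument principle, (1/2πi) ∮_{|z|=R} p'(z)/p(z) dz equals exactly this count.

Number of zeros inside |z| < 3.5: 2.


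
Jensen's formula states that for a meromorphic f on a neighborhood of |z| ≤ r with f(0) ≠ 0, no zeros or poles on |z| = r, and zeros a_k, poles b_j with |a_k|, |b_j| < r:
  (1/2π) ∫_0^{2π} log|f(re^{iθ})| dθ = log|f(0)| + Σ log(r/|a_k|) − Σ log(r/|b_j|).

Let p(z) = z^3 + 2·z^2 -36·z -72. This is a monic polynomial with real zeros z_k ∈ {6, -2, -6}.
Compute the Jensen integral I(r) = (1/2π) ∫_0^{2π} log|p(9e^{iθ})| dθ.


Zeros: -6, -2, 6; r = 9.
Inside |z| < r: -6, -2, 6. Outside (|z| ≥ r): ∅.
p(0) = -72, so log|p(0)| = log(72) = 4.2767.
Apply Jensen: I(r) = log|p(0)| + Σ_k log(r/|z_k|), summed over zeros inside |z| < r.
  log(r/|z_k|) for z_k = 6: log(9/6) = 0.4055
  log(r/|z_k|) for z_k = -2: log(9/2) = 1.5041
  log(r/|z_k|) for z_k = -6: log(9/6) = 0.4055
Sum over inside zeros: 2.3150.
I(r) = log|p(0)| + (inside sum) = 4.2767 + 2.3150 = 6.5917.
Closed form (all zeros inside, monic): I(r) = n·log(r) = 3·log(9) = 6.5917. ✓

I(r) ≈ 6.5917.


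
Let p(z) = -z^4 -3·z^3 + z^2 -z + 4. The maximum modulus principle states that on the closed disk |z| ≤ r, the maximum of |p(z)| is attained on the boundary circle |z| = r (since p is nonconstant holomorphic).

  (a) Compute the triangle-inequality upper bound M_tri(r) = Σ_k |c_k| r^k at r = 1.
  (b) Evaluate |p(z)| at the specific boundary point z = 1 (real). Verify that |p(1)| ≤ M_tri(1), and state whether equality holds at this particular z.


Coefficients: c_0 = 4, c_1 = -1, c_2 = 1, c_3 = -3, c_4 = -1. Radius r = 1.
Part (a). Triangle bound: M_tri(r) = Σ_k |c_k| r^k
  = |4|·1^0 + |-1|·1^1 + |1|·1^2 + |-3|·1^3 + |-1|·1^4
  = 4 + 1 + 1 + 3 + 1 = 10.
This bounds M(r) := max_{|z|=r} |p(z)| from above; equality holds iff all terms c_k z^k can be made to align in phase at a single z on |z|=r.
Part (b). At z = 1 (real, on the circle |z| = r):
  p(1) = (4)·1^0 + (-1)·1^1 + (1)·1^2 + (-3)·1^3 + (-1)·1^4 = 0.
  |p(1)| = 0.
Check: |p(1)| = 0 ≤ 10 = M_tri(1). ✓ Equality does not hold at z = 1 (the coefficients have mixed signs, so the terms do not all align in phase there).

M_tri(1) = 10; |p(1)| = 0; equality at z=1: no.


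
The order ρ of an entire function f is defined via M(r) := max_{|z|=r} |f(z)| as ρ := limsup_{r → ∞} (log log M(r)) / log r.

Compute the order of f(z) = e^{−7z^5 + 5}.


|e^{−7z^5 + 5}| = e^{Re(-7·z^5) + 5} ≤ e^{7|z|^5 + 5} = e^{7r^5 + 5} on |z| = r, so ρ ≤ 5. Choosing z on |z|=r so that -7·z^5 is real positive (always possible by picking arg z appropriately) gives |f(z)| = e^{7r^5 + 5}, matching the bound. The additive constant 5 does not affect log log M(r) ~ 5·log r. Hence ρ = 5.
Therefore ρ = 5.

Order ρ = 5.


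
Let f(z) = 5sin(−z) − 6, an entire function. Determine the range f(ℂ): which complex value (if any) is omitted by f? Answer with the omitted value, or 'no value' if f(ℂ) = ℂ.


Little Picard bounds the complement of f(ℂ) to at most one point.
sin is entire and surjective onto ℂ: for every w ∈ ℂ, sin(ζ) = w has a solution ζ ∈ ℂ (e.g., via the complex inverse arcsin). With ζ = −z this gives z = ζ/(-1). Then 5·sin(−z) takes every value in 5·ℂ = ℂ, and adding -6 is a bijection of ℂ. So f is surjective and omits no value. (Note: only on the real line is sin bounded by [−1, 1].)

Omitted value: no value.


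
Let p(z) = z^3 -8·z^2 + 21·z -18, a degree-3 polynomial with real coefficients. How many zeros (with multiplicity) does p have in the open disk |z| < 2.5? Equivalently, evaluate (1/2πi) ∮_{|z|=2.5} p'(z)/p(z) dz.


The zeros of p are: 2, 3, 3.
Their magnitudes are: 2, 3, 3.
Zeros with |z| < R = 2.5: 2.
Count = 1.
By the argument principle, (1/2πi) ∮_{|z|=R} p'(z)/p(z) dz equals exactly this count.

Number of zeros inside |z| < 2.5: 1.


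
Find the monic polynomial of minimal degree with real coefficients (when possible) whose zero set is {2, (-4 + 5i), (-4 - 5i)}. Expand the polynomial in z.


The polynomial is p(z) = ∏_{α ∈ S} (z − α), where S = {2, (-4 + 5i), (-4 - 5i)}.
Expanding the product yields: p(z) = z^3 + 6·z^2 + 25·z -82.
Note conjugate pairs combine to real quadratics: (z − (-4+5i))(z − (-4−5i)) = z² + 8z + 41.
The resulting polynomial has degree 3 and real coefficients as required.

p(z) = z^3 + 6·z^2 + 25·z -82.


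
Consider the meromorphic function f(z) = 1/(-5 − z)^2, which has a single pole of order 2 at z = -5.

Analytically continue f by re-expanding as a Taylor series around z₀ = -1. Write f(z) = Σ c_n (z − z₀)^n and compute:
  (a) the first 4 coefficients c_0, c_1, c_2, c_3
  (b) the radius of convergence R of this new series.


Let w = z − z₀, so z = z₀ + w.
Then -5 − z = -5 − (z₀ + w) = (-5 − z₀) − w = -4 − w.
f(z) = 1/(-4 − w)^2 = (1/(-4)^2) · (1 − w/(-4))^{−2}.
By the binomial series (1−u)^{−2} = Σ_{n≥0} C(n+1, 1) u^n for |u|<1, with u = w/(-4):
  c_n = C(n+1, 1) / (-4)^(n+2).
  c_0 = 1/(-4)^2 = 1/16.
  c_1 = 2/(-4)^3 = -1/32.
  c_2 = 3/(-4)^4 = 3/256.
  c_3 = 4/(-4)^5 = -1/256.
The series is valid for |w/d| < 1, i.e. |z − z₀| < |d|.
Radius of convergence: R = |-5 − z₀| = |-4| = 4 (distance from z₀ to the singularity z = -5).

c_0 = 1/16, c_1 = -1/32, c_2 = 3/256, c_3 = -1/256; R = 4.


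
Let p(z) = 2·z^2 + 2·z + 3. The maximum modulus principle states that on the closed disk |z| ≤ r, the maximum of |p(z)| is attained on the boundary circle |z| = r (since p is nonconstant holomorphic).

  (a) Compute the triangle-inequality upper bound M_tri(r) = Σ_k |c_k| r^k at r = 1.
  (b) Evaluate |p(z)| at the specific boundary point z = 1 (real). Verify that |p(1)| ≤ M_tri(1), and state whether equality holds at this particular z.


Coefficients: c_0 = 3, c_1 = 2, c_2 = 2. Radius r = 1.
Part (a). Triangle bound: M_tri(r) = Σ_k |c_k| r^k
  = |3|·1^0 + |2|·1^1 + |2|·1^2
  = 3 + 2 + 2 = 7.
This bounds M(r) := max_{|z|=r} |p(z)| from above; equality holds iff all terms c_k z^k can be made to align in phase at a single z on |z|=r.
Part (b). At z = 1 (real, on the circle |z| = r):
  p(1) = (3)·1^0 + (2)·1^1 + (2)·1^2 = 7.
  |p(1)| = 7.
Since all nonzero coefficients share the same sign, |p(1)| = 7 = M_tri(1); the triangle bound is attained at z = 1, so in fact M(r) = 7.

M_tri(1) = 7; |p(1)| = 7; equality at z=1: yes.


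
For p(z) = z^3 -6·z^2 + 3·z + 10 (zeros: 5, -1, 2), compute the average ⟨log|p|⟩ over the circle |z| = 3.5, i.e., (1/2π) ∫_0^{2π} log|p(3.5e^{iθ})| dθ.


Zeros: -1, 2, 5; r = 3.5.
Inside |z| < r: -1, 2. Outside (|z| ≥ r): 5.
p(0) = 10, so log|p(0)| = log(10) = 2.3026.
Apply Jensen: I(r) = log|p(0)| + Σ_k log(r/|z_k|), summed over zeros inside |z| < r.
  log(r/|z_k|) for z_k = -1: log(3.5/1) = 1.2528
  log(r/|z_k|) for z_k = 2: log(3.5/2) = 0.5596
  Outside zeros (5) contribute nothing to the Jensen sum.
Sum over inside zeros: 1.8124.
I(r) = log|p(0)| + (inside sum) = 2.3026 + 1.8124 = 4.1150.
Note: since some zeros are outside |z| ≤ r, the simplified n·log(r) form does NOT apply — only the inside zeros contribute.

I(r) ≈ 4.1150.


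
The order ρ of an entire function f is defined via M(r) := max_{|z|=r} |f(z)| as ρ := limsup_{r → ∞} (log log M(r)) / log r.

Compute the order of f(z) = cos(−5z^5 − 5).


Write cos(w) = (e^{iw} ± e^{−iw})/(2 or 2i), so |cos(w)| ≤ e^{|w|}. With w = −5z^5 − 5, |w| ≤ 5r^5 + 5 on |z|=r, giving M(r) ≤ e^{5r^5 + 5} and ρ ≤ 5. For the lower bound, choose z on |z|=r with -5z^5 purely imaginary of modulus 5r^5; then |cos(−5z^5 − 5)| grows like e^{5r^5}/2, so ρ ≥ 5. Hence ρ = 5.
Therefore ρ = 5.

Order ρ = 5.


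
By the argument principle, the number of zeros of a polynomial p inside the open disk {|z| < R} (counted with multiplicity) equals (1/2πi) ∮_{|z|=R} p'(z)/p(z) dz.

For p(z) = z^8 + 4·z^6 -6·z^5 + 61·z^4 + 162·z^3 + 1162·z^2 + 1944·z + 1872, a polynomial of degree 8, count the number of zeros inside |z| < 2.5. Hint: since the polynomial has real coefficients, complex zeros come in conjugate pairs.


The zeros of p are: (3 + 2i), (3 - 2i), (-1 + 1i), (-1 - 1i), (-2 + 2i), (-2 - 2i), (0 + 3i), (0 - 3i).
Their magnitudes are: 3.606, 3.606, 1.414, 1.414, 2.828, 2.828, 3, 3.
Zeros with |z| < R = 2.5: (-1 + 1i), (-1 - 1i).
Count = 2.
By the argument principle, (1/2πi) ∮_{|z|=R} p'(z)/p(z) dz equals exactly this count.

Number of zeros inside |z| < 2.5: 2.


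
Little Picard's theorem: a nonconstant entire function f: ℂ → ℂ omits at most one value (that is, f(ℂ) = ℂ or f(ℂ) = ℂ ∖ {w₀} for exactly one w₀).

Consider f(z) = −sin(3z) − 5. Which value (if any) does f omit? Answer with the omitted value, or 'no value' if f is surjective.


Little Picard bounds the complement of f(ℂ) to at most one point.
sin is entire and surjective onto ℂ: for every w ∈ ℂ, sin(ζ) = w has a solution ζ ∈ ℂ (e.g., via the complex inverse arcsin). With ζ = 3z this gives z = ζ/(3). Then -1·sin(3z) takes every value in -1·ℂ = ℂ, and adding -5 is a bijection of ℂ. So f is surjective and omits no value. (Note: only on the real line is sin bounded by [−1, 1].)

Omitted value: no value.


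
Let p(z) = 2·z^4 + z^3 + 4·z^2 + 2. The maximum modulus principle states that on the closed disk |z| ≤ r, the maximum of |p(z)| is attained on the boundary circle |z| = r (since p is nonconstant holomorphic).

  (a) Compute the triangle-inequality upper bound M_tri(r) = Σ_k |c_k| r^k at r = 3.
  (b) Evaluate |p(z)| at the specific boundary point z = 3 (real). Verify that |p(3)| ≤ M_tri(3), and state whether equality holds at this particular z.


Coefficients: c_0 = 2, c_1 = 0, c_2 = 4, c_3 = 1, c_4 = 2. Radius r = 3.
Part (a). Triangle bound: M_tri(r) = Σ_k |c_k| r^k
  = |2|·3^0 + |0|·3^1 + |4|·3^2 + |1|·3^3 + |2|·3^4
  = 2 + 0 + 36 + 27 + 162 = 227.
This bounds M(r) := max_{|z|=r} |p(z)| from above; equality holds iff all terms c_k z^k can be made to align in phase at a single z on |z|=r.
Part (b). At z = 3 (real, on the circle |z| = r):
  p(3) = (2)·3^0 + (0)·3^1 + (4)·3^2 + (1)·3^3 + (2)·3^4 = 227.
  |p(3)| = 227.
Since all nonzero coefficients share the same sign, |p(3)| = 227 = M_tri(3); the triangle bound is attained at z = 3, so in fact M(r) = 227.

M_tri(3) = 227; |p(3)| = 227; equality at z=3: yes.


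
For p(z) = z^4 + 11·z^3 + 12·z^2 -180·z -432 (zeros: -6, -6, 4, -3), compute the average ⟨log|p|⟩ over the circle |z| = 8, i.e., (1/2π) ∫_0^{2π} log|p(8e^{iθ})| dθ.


Zeros: -6, -6, -3, 4; r = 8.
Inside |z| < r: -6, -6, -3, 4. Outside (|z| ≥ r): ∅.
p(0) = -432, so log|p(0)| = log(432) = 6.0684.
Apply Jensen: I(r) = log|p(0)| + Σ_k log(r/|z_k|), summed over zeros inside |z| < r.
  log(r/|z_k|) for z_k = -6: log(8/6) = 0.2877
  log(r/|z_k|) for z_k = -6: log(8/6) = 0.2877
  log(r/|z_k|) for z_k = 4: log(8/4) = 0.6931
  log(r/|z_k|) for z_k = -3: log(8/3) = 0.9808
Sum over inside zeros: 2.2493.
I(r) = log|p(0)| + (inside sum) = 6.0684 + 2.2493 = 8.3178.
Closed form (all zeros inside, monic): I(r) = n·log(r) = 4·log(8) = 8.3178. ✓

I(r) ≈ 8.3178.


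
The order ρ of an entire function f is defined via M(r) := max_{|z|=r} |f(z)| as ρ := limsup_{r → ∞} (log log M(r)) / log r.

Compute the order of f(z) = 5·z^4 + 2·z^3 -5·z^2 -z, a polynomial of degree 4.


|f(z)| ≤ Σ|c_k|·r^k = O(r^4) as r → ∞. Polynomial growth is O(e^{r^ε}) for every ε > 0 (since r^4/e^{r^ε} → 0), so ρ ≤ ε for all ε > 0, i.e. ρ = 0. Every nonconstant polynomial has order 0.
Therefore ρ = 0.

Order ρ = 0.


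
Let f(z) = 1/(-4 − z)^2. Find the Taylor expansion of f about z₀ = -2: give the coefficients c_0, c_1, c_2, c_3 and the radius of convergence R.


Let w = z − z₀, so z = z₀ + w.
Then -4 − z = -4 − (z₀ + w) = (-4 − z₀) − w = -2 − w.
f(z) = 1/(-2 − w)^2 = (1/(-2)^2) · (1 − w/(-2))^{−2}.
By the binomial series (1−u)^{−2} = Σ_{n≥0} C(n+1, 1) u^n for |u|<1, with u = w/(-2):
  c_n = C(n+1, 1) / (-2)^(n+2).
  c_0 = 1/(-2)^2 = 1/4.
  c_1 = 2/(-2)^3 = -1/4.
  c_2 = 3/(-2)^4 = 3/16.
  c_3 = 4/(-2)^5 = -1/8.
The series is valid for |w/d| < 1, i.e. |z − z₀| < |d|.
Radius of convergence: R = |-4 − z₀| = |-2| = 2 (distance from z₀ to the singularity z = -4).

c_0 = 1/4, c_1 = -1/4, c_2 = 3/16, c_3 = -1/8; R = 2.


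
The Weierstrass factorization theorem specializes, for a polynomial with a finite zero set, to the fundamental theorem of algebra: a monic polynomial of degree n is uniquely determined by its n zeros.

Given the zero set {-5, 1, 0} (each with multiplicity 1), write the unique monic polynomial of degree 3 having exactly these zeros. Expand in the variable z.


The polynomial is p(z) = ∏_{α ∈ S} (z − α), where S = {-5, 1, 0}.
Expanding the product yields: p(z) = z^3 + 4·z^2 -5·z.
The resulting polynomial has degree 3 and real coefficients as required.

p(z) = z^3 + 4·z^2 -5·z.


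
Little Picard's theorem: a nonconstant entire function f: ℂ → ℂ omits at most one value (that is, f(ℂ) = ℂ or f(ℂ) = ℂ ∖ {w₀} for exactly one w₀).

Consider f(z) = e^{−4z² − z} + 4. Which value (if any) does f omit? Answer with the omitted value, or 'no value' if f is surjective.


Little Picard bounds the complement of f(ℂ) to at most one point.
The exponent g(z) = −4z² − z is a nonconstant polynomial, hence surjective onto ℂ. So e^{g(z)} takes every value in {e^w : w ∈ ℂ} = ℂ ∖ {0}. Adding 4 shifts the range to ℂ ∖ {4}. f omits exactly 4.

Omitted value: 4.


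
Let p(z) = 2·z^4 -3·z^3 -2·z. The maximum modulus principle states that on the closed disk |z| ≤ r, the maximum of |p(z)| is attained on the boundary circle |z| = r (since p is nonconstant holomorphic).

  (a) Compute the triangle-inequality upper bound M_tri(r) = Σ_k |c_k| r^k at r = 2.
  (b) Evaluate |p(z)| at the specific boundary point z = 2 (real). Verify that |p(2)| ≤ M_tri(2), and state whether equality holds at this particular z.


Coefficients: c_0 = 0, c_1 = -2, c_2 = 0, c_3 = -3, c_4 = 2. Radius r = 2.
Part (a). Triangle bound: M_tri(r) = Σ_k |c_k| r^k
  = |0|·2^0 + |-2|·2^1 + |0|·2^2 + |-3|·2^3 + |2|·2^4
  = 0 + 4 + 0 + 24 + 32 = 60.
This bounds M(r) := max_{|z|=r} |p(z)| from above; equality holds iff all terms c_k z^k can be made to align in phase at a single z on |z|=r.
Part (b). At z = 2 (real, on the circle |z| = r):
  p(2) = (0)·2^0 + (-2)·2^1 + (0)·2^2 + (-3)·2^3 + (2)·2^4 = 4.
  |p(2)| = 4.
Check: |p(2)| = 4 ≤ 60 = M_tri(2). ✓ Equality does not hold at z = 2 (the coefficients have mixed signs, so the terms do not all align in phase there).

M_tri(2) = 60; |p(2)| = 4; equality at z=2: no.


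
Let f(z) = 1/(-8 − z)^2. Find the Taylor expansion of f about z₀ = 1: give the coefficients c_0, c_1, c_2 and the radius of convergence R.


Let w = z − z₀, so z = z₀ + w.
Then -8 − z = -8 − (z₀ + w) = (-8 − z₀) − w = -9 − w.
f(z) = 1/(-9 − w)^2 = (1/(-9)^2) · (1 − w/(-9))^{−2}.
By the binomial series (1−u)^{−2} = Σ_{n≥0} C(n+1, 1) u^n for |u|<1, with u = w/(-9):
  c_n = C(n+1, 1) / (-9)^(n+2).
  c_0 = 1/(-9)^2 = 1/81.
  c_1 = 2/(-9)^3 = -2/729.
  c_2 = 3/(-9)^4 = 1/2187.
The series is valid for |w/d| < 1, i.e. |z − z₀| < |d|.
Radius of convergence: R = |-8 − z₀| = |-9| = 9 (distance from z₀ to the singularity z = -8).

c_0 = 1/81, c_1 = -2/729, c_2 = 1/2187; R = 9.


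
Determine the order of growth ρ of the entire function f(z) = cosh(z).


cosh(w) is a linear combination of e^{iw} and e^{−iw} (or e^w, e^{−w} in the hyperbolic case), so |cosh(w)| ≤ e^{|w|}. With w = z, |w| ≤ 1|z| + 0 = 1r + 0 on |z| = r, giving M(r) ≤ e^{1r + 0}, so ρ ≤ 1. On a suitable ray (z = it for sin/cos; z = t for sinh/cosh, t real → ∞), |cosh(z)| grows like e^{1|t|}/2, so ρ ≥ 1. Hence ρ = 1.
Therefore ρ = 1.

Order ρ = 1.
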